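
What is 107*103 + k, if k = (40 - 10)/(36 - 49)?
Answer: 143243/13 ≈ 11019.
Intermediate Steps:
k = -30/13 (k = 30/(-13) = 30*(-1/13) = -30/13 ≈ -2.3077)
107*103 + k = 107*103 - 30/13 = 11021 - 30/13 = 143243/13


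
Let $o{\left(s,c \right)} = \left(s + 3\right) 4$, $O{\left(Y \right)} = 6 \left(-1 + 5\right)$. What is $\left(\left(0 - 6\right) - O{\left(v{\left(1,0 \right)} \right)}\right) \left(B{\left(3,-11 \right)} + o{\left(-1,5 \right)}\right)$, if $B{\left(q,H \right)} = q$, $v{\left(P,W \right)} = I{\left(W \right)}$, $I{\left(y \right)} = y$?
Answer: $-330$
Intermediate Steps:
$v{\left(P,W \right)} = W$
$O{\left(Y \right)} = 24$ ($O{\left(Y \right)} = 6 \cdot 4 = 24$)
$o{\left(s,c \right)} = 12 + 4 s$ ($o{\left(s,c \right)} = \left(3 + s\right) 4 = 12 + 4 s$)
$\left(\left(0 - 6\right) - O{\left(v{\left(1,0 \right)} \right)}\right) \left(B{\left(3,-11 \right)} + o{\left(-1,5 \right)}\right) = \left(\left(0 - 6\right) - 24\right) \left(3 + \left(12 + 4 \left(-1\right)\right)\right) = \left(\left(0 - 6\right) - 24\right) \left(3 + \left(12 - 4\right)\right) = \left(-6 - 24\right) \left(3 + 8\right) = \left(-30\right) 11 = -330$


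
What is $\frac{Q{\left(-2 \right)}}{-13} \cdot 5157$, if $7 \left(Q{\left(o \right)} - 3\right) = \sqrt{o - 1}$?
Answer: $- \frac{15471}{13} - \frac{5157 i \sqrt{3}}{91} \approx -1190.1 - 98.156 i$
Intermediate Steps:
$Q{\left(o \right)} = 3 + \frac{\sqrt{-1 + o}}{7}$ ($Q{\left(o \right)} = 3 + \frac{\sqrt{o - 1}}{7} = 3 + \frac{\sqrt{-1 + o}}{7}$)
$\frac{Q{\left(-2 \right)}}{-13} \cdot 5157 = \frac{3 + \frac{\sqrt{-1 - 2}}{7}}{-13} \cdot 5157 = \left(3 + \frac{\sqrt{-3}}{7}\right) \left(- \frac{1}{13}\right) 5157 = \left(3 + \frac{i \sqrt{3}}{7}\right) \left(- \frac{1}{13}\right) 5157 = \left(- \frac{3}{13} - \frac{i \sqrt{3}}{91}\right) 5157 = - \frac{15471}{13} - \frac{5157 i \sqrt{3}}{91}$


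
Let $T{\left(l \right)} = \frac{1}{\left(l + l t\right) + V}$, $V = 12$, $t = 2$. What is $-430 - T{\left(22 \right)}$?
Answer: $- \frac{33541}{78} \approx -430.01$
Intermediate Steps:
$T{\left(l \right)} = \frac{1}{12 + 3 l}$ ($T{\left(l \right)} = \frac{1}{\left(l + l 2\right) + 12} = \frac{1}{\left(l + 2 l\right) + 12} = \frac{1}{3 l + 12} = \frac{1}{12 + 3 l}$)
$-430 - T{\left(22 \right)} = -430 - \frac{1}{3 \left(4 + 22\right)} = -430 - \frac{1}{3 \cdot 26} = -430 - \frac{1}{3} \cdot \frac{1}{26} = -430 - \frac{1}{78} = - \frac{33541}{78}$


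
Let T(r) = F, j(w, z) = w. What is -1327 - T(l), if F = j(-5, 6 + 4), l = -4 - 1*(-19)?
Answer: -1322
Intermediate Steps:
l = 15 (l = -4 + 19 = 15)
F = -5
T(r) = -5
-1327 - T(l) = -1327 - 1*(-5) = -1327 + 5 = -1322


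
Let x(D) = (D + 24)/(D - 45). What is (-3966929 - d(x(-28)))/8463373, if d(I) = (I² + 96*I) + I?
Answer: -21139792981/45101314717 ≈ -0.46872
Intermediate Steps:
x(D) = (24 + D)/(-45 + D)
d(I) = I² + 97*I
(-3966929 - d(x(-28)))/8463373 = (-3966929 - (24 - 28)/(-45 - 28)*(97 + (24 - 28)/(-45 - 28)))/8463373 = (-3966929 - -4/(-73)*(97 - 4/(-73)))*(1/8463373) = (-3966929 - (-1/73*(-4))*(97 - 1/73*(-4)))*(1/8463373) = (-3966929 - 4*(97 + 4/73)/73)*(1/8463373) = (-3966929 - 4*7085/(73*73))*(1/8463373) = (-3966929 - 1*28340/5329)*(1/8463373) = (-3966929 - 28340/5329)*(1/8463373) = -21139792981/5329*1/8463373 = -21139792981/45101314717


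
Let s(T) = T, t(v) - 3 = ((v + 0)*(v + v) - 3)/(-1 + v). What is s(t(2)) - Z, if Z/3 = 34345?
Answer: -103027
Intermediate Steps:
t(v) = 3 + (-3 + 2*v**2)/(-1 + v) (t(v) = 3 + ((v + 0)*(v + v) - 3)/(-1 + v) = 3 + (v*(2*v) - 3)/(-1 + v) = 3 + (2*v**2 - 3)/(-1 + v) = 3 + (-3 + 2*v**2)/(-1 + v))
Z = 103035 (Z = 3*34345 = 103035)
s(t(2)) - Z = (-6 + 2*2**2 + 3*2)/(-1 + 2) - 1*103035 = (-6 + 2*4 + 6)/1 - 103035 = 1*(-6 + 8 + 6) - 103035 = 1*8 - 103035 = 8 - 103035 = -103027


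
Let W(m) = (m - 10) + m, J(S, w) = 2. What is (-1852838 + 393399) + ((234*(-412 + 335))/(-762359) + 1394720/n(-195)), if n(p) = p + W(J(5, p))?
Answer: -17284552423051/11787243 ≈ -1.4664e+6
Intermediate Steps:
W(m) = -10 + 2*m (W(m) = (-10 + m) + m = -10 + 2*m)
n(p) = -6 + p (n(p) = p + (-10 + 2*2) = p + (-10 + 4) = p - 6 = -6 + p)
(-1852838 + 393399) + ((234*(-412 + 335))/(-762359) + 1394720/n(-195)) = (-1852838 + 393399) + ((234*(-412 + 335))/(-762359) + 1394720/(-6 - 195)) = -1459439 + ((234*(-77))*(-1/762359) + 1394720/(-201)) = -1459439 + (-18018*(-1/762359) + 1394720*(-1/201)) = -1459439 + (1386/58643 - 1394720/201) = -1459439 - 81790286374/11787243 = -17284552423051/11787243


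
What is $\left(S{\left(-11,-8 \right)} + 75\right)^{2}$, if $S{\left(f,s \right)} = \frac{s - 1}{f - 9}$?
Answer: $\frac{2277081}{400} \approx 5692.7$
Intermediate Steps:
$S{\left(f,s \right)} = \frac{-1 + s}{-9 + f}$
$\left(S{\left(-11,-8 \right)} + 75\right)^{2} = \left(\frac{-1 - 8}{-9 - 11} + 75\right)^{2} = \left(\frac{1}{-20} \left(-9\right) + 75\right)^{2} = \left(\left(- \frac{1}{20}\right) \left(-9\right) + 75\right)^{2} = \left(\frac{9}{20} + 75\right)^{2} = \left(\frac{1509}{20}\right)^{2} = \frac{2277081}{400}$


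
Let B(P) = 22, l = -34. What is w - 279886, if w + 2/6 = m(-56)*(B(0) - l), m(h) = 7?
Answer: -838483/3 ≈ -2.7949e+5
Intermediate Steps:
w = 1175/3 (w = -⅓ + 7*(22 - 1*(-34)) = -⅓ + 7*(22 + 34) = -⅓ + 7*56 = -⅓ + 392 = 1175/3 ≈ 391.67)
w - 279886 = 1175/3 - 279886 = -838483/3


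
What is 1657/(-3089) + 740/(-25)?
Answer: -465457/15445 ≈ -30.136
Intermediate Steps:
1657/(-3089) + 740/(-25) = 1657*(-1/3089) + 740*(-1/25) = -1657/3089 - 148/5 = -465457/15445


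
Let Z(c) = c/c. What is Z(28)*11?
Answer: 11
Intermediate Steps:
Z(c) = 1
Z(28)*11 = 1*11 = 11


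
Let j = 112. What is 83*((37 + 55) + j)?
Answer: 16932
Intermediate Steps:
83*((37 + 55) + j) = 83*((37 + 55) + 112) = 83*(92 + 112) = 83*204 = 16932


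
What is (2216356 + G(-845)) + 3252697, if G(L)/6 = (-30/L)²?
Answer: 156201622949/28561 ≈ 5.4691e+6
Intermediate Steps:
G(L) = 5400/L² (G(L) = 6*(-30/L)² = 6*(900/L²) = 5400/L²)
(2216356 + G(-845)) + 3252697 = (2216356 + 5400/(-845)²) + 3252697 = (2216356 + 5400*(1/714025)) + 3252697 = (2216356 + 216/28561) + 3252697 = 63301343932/28561 + 3252697 = 156201622949/28561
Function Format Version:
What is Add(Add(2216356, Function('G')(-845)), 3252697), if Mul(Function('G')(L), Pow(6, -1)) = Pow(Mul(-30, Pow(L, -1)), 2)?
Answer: Rational(156201622949, 28561) ≈ 5.4691e+6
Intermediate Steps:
Function('G')(L) = Mul(5400, Pow(L, -2)) (Function('G')(L) = Mul(6, Pow(Mul(-30, Pow(L, -1)), 2)) = Mul(6, Mul(900, Pow(L, -2))) = Mul(5400, Pow(L, -2)))
Add(Add(2216356, Function('G')(-845)), 3252697) = Add(Add(2216356, Mul(5400, Pow(-845, -2))), 3252697) = Add(Add(2216356, Mul(5400, Rational(1, 714025))), 3252697) = Add(Add(2216356, Rational(216, 28561)), 3252697) = Add(Rational(63301343932, 28561), 3252697) = Rational(156201622949, 28561)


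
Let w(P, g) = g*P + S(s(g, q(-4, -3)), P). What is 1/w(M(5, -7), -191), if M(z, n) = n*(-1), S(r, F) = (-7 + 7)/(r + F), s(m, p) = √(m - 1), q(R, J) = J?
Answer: -1/1337 ≈ -0.00074794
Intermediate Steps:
s(m, p) = √(-1 + m)
S(r, F) = 0 (S(r, F) = 0/(F + r) = 0)
M(z, n) = -n
w(P, g) = P*g (w(P, g) = g*P + 0 = P*g + 0 = P*g)
1/w(M(5, -7), -191) = 1/(-1*(-7)*(-191)) = 1/(7*(-191)) = 1/(-1337) = -1/1337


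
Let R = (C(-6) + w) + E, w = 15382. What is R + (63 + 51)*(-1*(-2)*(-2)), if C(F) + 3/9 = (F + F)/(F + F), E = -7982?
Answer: 20834/3 ≈ 6944.7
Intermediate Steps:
C(F) = ⅔ (C(F) = -⅓ + (F + F)/(F + F) = -⅓ + (2*F)/((2*F)) = -⅓ + (2*F)*(1/(2*F)) = -⅓ + 1 = ⅔)
R = 22202/3 (R = (⅔ + 15382) - 7982 = 46148/3 - 7982 = 22202/3 ≈ 7400.7)
R + (63 + 51)*(-1*(-2)*(-2)) = 22202/3 + (63 + 51)*(-1*(-2)*(-2)) = 22202/3 + 114*(2*(-2)) = 22202/3 + 114*(-4) = 22202/3 - 456 = 20834/3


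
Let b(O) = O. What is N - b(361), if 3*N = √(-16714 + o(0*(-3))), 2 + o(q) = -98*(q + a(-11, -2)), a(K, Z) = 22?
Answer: -361 + 2*I*√4718/3 ≈ -361.0 + 45.792*I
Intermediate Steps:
o(q) = -2158 - 98*q (o(q) = -2 - 98*(q + 22) = -2 - 98*(22 + q) = -2 + (-2156 - 98*q) = -2158 - 98*q)
N = 2*I*√4718/3 (N = √(-16714 + (-2158 - 0*(-3)))/3 = √(-16714 + (-2158 - 98*0))/3 = √(-16714 + (-2158 + 0))/3 = √(-16714 - 2158)/3 = √(-18872)/3 = (2*I*√4718)/3 = 2*I*√4718/3 ≈ 45.792*I)
N - b(361) = 2*I*√4718/3 - 1*361 = 2*I*√4718/3 - 361 = -361 + 2*I*√4718/3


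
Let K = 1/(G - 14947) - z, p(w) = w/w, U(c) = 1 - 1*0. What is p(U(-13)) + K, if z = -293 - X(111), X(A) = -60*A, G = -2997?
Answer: -114231505/17944 ≈ -6366.0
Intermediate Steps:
U(c) = 1 (U(c) = 1 + 0 = 1)
z = 6367 (z = -293 - (-60)*111 = -293 - 1*(-6660) = -293 + 6660 = 6367)
p(w) = 1
K = -114249449/17944 (K = 1/(-2997 - 14947) - 1*6367 = 1/(-17944) - 6367 = -1/17944 - 6367 = -114249449/17944 ≈ -6367.0)
p(U(-13)) + K = 1 - 114249449/17944 = -114231505/17944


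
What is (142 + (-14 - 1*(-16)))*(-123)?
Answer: -17712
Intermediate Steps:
(142 + (-14 - 1*(-16)))*(-123) = (142 + (-14 + 16))*(-123) = (142 + 2)*(-123) = 144*(-123) = -17712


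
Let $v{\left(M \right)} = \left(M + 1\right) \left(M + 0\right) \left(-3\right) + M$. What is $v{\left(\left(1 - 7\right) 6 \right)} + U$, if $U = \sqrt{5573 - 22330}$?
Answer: $-3816 + i \sqrt{16757} \approx -3816.0 + 129.45 i$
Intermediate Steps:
$U = i \sqrt{16757}$ ($U = \sqrt{-16757} = i \sqrt{16757} \approx 129.45 i$)
$v{\left(M \right)} = M - 3 M \left(1 + M\right)$ ($v{\left(M \right)} = \left(1 + M\right) M \left(-3\right) + M = M \left(1 + M\right) \left(-3\right) + M = - 3 M \left(1 + M\right) + M = M - 3 M \left(1 + M\right)$)
$v{\left(\left(1 - 7\right) 6 \right)} + U = - \left(1 - 7\right) 6 \left(2 + 3 \left(1 - 7\right) 6\right) + i \sqrt{16757} = - \left(-6\right) 6 \left(2 + 3 \left(\left(-6\right) 6\right)\right) + i \sqrt{16757} = \left(-1\right) \left(-36\right) \left(2 + 3 \left(-36\right)\right) + i \sqrt{16757} = \left(-1\right) \left(-36\right) \left(2 - 108\right) + i \sqrt{16757} = \left(-1\right) \left(-36\right) \left(-106\right) + i \sqrt{16757} = -3816 + i \sqrt{16757}$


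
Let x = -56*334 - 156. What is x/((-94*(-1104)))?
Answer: -205/1128 ≈ -0.18174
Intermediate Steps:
x = -18860 (x = -18704 - 156 = -18860)
x/((-94*(-1104))) = -18860/((-94*(-1104))) = -18860/103776 = -18860*1/103776 = -205/1128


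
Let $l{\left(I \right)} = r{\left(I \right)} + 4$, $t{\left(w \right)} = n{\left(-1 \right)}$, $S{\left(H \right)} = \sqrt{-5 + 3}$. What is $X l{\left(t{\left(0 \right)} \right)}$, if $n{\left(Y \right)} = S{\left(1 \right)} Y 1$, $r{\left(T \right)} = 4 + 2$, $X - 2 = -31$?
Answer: $-290$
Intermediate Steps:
$X = -29$ ($X = 2 - 31 = -29$)
$r{\left(T \right)} = 6$
$S{\left(H \right)} = i \sqrt{2}$ ($S{\left(H \right)} = \sqrt{-2} = i \sqrt{2}$)
$n{\left(Y \right)} = i Y \sqrt{2}$ ($n{\left(Y \right)} = i \sqrt{2} Y 1 = i Y \sqrt{2} \cdot 1 = i Y \sqrt{2}$)
$t{\left(w \right)} = - i \sqrt{2}$ ($t{\left(w \right)} = i \left(-1\right) \sqrt{2} = - i \sqrt{2}$)
$l{\left(I \right)} = 10$ ($l{\left(I \right)} = 6 + 4 = 10$)
$X l{\left(t{\left(0 \right)} \right)} = \left(-29\right) 10 = -290$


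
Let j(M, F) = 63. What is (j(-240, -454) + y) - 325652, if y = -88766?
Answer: -414355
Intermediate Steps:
(j(-240, -454) + y) - 325652 = (63 - 88766) - 325652 = -88703 - 325652 = -414355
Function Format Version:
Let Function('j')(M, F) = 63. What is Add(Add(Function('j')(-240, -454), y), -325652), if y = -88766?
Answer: -414355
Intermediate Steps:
Add(Add(Function('j')(-240, -454), y), -325652) = Add(Add(63, -88766), -325652) = Add(-88703, -325652) = -414355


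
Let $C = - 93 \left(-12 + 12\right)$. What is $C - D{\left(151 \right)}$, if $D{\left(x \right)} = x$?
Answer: $-151$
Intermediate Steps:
$C = 0$ ($C = \left(-93\right) 0 = 0$)
$C - D{\left(151 \right)} = 0 - 151 = -151$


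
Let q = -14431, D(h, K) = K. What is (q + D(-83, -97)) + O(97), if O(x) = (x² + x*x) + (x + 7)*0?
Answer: 4290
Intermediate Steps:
O(x) = 2*x² (O(x) = (x² + x²) + (7 + x)*0 = 2*x² + 0 = 2*x²)
(q + D(-83, -97)) + O(97) = (-14431 - 97) + 2*97² = -14528 + 2*9409 = -14528 + 18818 = 4290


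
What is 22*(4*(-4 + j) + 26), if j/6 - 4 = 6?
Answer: 5500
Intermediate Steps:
j = 60 (j = 24 + 6*6 = 24 + 36 = 60)
22*(4*(-4 + j) + 26) = 22*(4*(-4 + 60) + 26) = 22*(4*56 + 26) = 22*(224 + 26) = 22*250 = 5500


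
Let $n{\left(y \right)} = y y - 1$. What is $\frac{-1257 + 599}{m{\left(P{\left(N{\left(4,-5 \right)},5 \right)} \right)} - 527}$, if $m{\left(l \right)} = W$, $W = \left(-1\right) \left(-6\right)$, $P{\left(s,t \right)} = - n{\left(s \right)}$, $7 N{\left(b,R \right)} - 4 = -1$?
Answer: $\frac{658}{521} \approx 1.263$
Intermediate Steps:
$n{\left(y \right)} = -1 + y^{2}$ ($n{\left(y \right)} = y^{2} - 1 = -1 + y^{2}$)
$N{\left(b,R \right)} = \frac{3}{7}$ ($N{\left(b,R \right)} = \frac{4}{7} + \frac{1}{7} \left(-1\right) = \frac{4}{7} - \frac{1}{7} = \frac{3}{7}$)
$P{\left(s,t \right)} = 1 - s^{2}$ ($P{\left(s,t \right)} = - (-1 + s^{2}) = 1 - s^{2}$)
$W = 6$
$m{\left(l \right)} = 6$
$\frac{-1257 + 599}{m{\left(P{\left(N{\left(4,-5 \right)},5 \right)} \right)} - 527} = \frac{-1257 + 599}{6 - 527} = - \frac{658}{-521} = \left(-658\right) \left(- \frac{1}{521}\right) = \frac{658}{521}$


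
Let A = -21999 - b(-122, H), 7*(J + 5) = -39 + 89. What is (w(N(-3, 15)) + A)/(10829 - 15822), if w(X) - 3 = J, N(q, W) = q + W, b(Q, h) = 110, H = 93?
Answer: 154727/34951 ≈ 4.4270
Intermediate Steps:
N(q, W) = W + q
J = 15/7 (J = -5 + (-39 + 89)/7 = -5 + (⅐)*50 = -5 + 50/7 = 15/7 ≈ 2.1429)
A = -22109 (A = -21999 - 1*110 = -21999 - 110 = -22109)
w(X) = 36/7 (w(X) = 3 + 15/7 = 36/7)
(w(N(-3, 15)) + A)/(10829 - 15822) = (36/7 - 22109)/(10829 - 15822) = -154727/7/(-4993) = -154727/7*(-1/4993) = 154727/34951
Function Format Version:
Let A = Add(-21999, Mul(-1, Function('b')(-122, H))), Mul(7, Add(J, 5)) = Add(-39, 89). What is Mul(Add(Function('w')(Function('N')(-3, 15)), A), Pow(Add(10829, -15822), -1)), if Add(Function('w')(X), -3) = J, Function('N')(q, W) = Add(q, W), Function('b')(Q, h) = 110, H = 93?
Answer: Rational(154727, 34951) ≈ 4.4270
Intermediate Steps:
Function('N')(q, W) = Add(W, q)
J = Rational(15, 7) (J = Add(-5, Mul(Rational(1, 7), Add(-39, 89))) = Add(-5, Mul(Rational(1, 7), 50)) = Add(-5, Rational(50, 7)) = Rational(15, 7) ≈ 2.1429)
A = -22109 (A = Add(-21999, Mul(-1, 110)) = Add(-21999, -110) = -22109)
Function('w')(X) = Rational(36, 7) (Function('w')(X) = Add(3, Rational(15, 7)) = Rational(36, 7))
Mul(Add(Function('w')(Function('N')(-3, 15)), A), Pow(Add(10829, -15822), -1)) = Mul(Add(Rational(36, 7), -22109), Pow(Add(10829, -15822), -1)) = Mul(Rational(-154727, 7), Pow(-4993, -1)) = Mul(Rational(-154727, 7), Rational(-1, 4993)) = Rational(154727, 34951)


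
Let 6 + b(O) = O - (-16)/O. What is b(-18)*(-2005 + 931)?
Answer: 80192/3 ≈ 26731.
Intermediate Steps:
b(O) = -6 + O + 16/O (b(O) = -6 + (O - (-16)/O) = -6 + (O + 16/O) = -6 + O + 16/O)
b(-18)*(-2005 + 931) = (-6 - 18 + 16/(-18))*(-2005 + 931) = (-6 - 18 + 16*(-1/18))*(-1074) = (-6 - 18 - 8/9)*(-1074) = -224/9*(-1074) = 80192/3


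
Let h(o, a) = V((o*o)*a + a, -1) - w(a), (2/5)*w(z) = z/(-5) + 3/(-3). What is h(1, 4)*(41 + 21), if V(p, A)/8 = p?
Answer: 4247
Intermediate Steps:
V(p, A) = 8*p
w(z) = -5/2 - z/2 (w(z) = 5*(z/(-5) + 3/(-3))/2 = 5*(z*(-⅕) + 3*(-⅓))/2 = 5*(-z/5 - 1)/2 = 5*(-1 - z/5)/2 = -5/2 - z/2)
h(o, a) = 5/2 + 17*a/2 + 8*a*o² (h(o, a) = 8*((o*o)*a + a) - (-5/2 - a/2) = 8*(o²*a + a) + (5/2 + a/2) = 8*(a*o² + a) + (5/2 + a/2) = 8*(a + a*o²) + (5/2 + a/2) = (8*a + 8*a*o²) + (5/2 + a/2) = 5/2 + 17*a/2 + 8*a*o²)
h(1, 4)*(41 + 21) = (5/2 + (½)*4 + 8*4*(1 + 1²))*(41 + 21) = (5/2 + 2 + 8*4*(1 + 1))*62 = (5/2 + 2 + 8*4*2)*62 = (5/2 + 2 + 64)*62 = (137/2)*62 = 4247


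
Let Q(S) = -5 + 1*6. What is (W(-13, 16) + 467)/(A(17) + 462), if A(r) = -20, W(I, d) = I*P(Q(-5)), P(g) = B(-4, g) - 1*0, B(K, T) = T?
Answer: 227/221 ≈ 1.0271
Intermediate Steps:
Q(S) = 1 (Q(S) = -5 + 6 = 1)
P(g) = g (P(g) = g - 1*0 = g + 0 = g)
W(I, d) = I (W(I, d) = I*1 = I)
(W(-13, 16) + 467)/(A(17) + 462) = (-13 + 467)/(-20 + 462) = 454/442 = 454*(1/442) = 227/221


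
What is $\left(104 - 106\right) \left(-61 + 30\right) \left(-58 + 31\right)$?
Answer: $-1674$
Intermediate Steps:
$\left(104 - 106\right) \left(-61 + 30\right) \left(-58 + 31\right) = - 2 \left(\left(-31\right) \left(-27\right)\right) = \left(-2\right) 837 = -1674$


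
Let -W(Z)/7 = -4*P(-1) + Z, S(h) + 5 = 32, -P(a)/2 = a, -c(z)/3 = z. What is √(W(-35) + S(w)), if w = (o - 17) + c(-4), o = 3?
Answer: 2*√82 ≈ 18.111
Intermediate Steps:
c(z) = -3*z
P(a) = -2*a
w = -2 (w = (3 - 17) - 3*(-4) = -14 + 12 = -2)
S(h) = 27 (S(h) = -5 + 32 = 27)
W(Z) = 56 - 7*Z (W(Z) = -7*(-(-8)*(-1) + Z) = -7*(-4*2 + Z) = -7*(-8 + Z) = 56 - 7*Z)
√(W(-35) + S(w)) = √((56 - 7*(-35)) + 27) = √((56 + 245) + 27) = √(301 + 27) = √328 = 2*√82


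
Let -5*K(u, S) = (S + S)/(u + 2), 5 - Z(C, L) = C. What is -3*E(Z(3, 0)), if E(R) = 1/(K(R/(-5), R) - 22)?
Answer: 2/15 ≈ 0.13333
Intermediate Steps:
Z(C, L) = 5 - C
K(u, S) = -2*S/(5*(2 + u)) (K(u, S) = -(S + S)/(5*(u + 2)) = -2*S/(5*(2 + u)))
E(R) = 1/(-22 - 2*R/(10 - R)) (E(R) = 1/(-2*R/(10 + 5*(R/(-5))) - 22) = 1/(-2*R/(10 + 5*(R*(-⅕))) - 22) = 1/(-2*R/(10 + 5*(-R/5)) - 22) = 1/(-2*R/(10 - R) - 22) = 1/(-22 - 2*R/(10 - R)))
-3*E(Z(3, 0)) = -3*(-10 + (5 - 1*3))/(20*(11 - (5 - 1*3))) = -3*(-10 + (5 - 3))/(20*(11 - (5 - 3))) = -3*(-10 + 2)/(20*(11 - 1*2)) = -3*(-8)/(20*(11 - 2)) = -3*(-8)/(20*9) = -3*(-2/45) = 2/15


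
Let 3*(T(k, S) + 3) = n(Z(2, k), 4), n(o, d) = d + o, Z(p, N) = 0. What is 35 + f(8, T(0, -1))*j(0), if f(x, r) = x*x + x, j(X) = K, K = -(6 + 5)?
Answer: -757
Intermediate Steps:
K = -11 (K = -1*11 = -11)
j(X) = -11
T(k, S) = -5/3 (T(k, S) = -3 + (4 + 0)/3 = -3 + (⅓)*4 = -3 + 4/3 = -5/3)
f(x, r) = x + x² (f(x, r) = x² + x = x + x²)
35 + f(8, T(0, -1))*j(0) = 35 + (8*(1 + 8))*(-11) = 35 + (8*9)*(-11) = 35 + 72*(-11) = 35 - 792 = -757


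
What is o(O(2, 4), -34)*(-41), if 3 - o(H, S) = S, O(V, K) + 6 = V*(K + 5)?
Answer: -1517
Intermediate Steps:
O(V, K) = -6 + V*(5 + K) (O(V, K) = -6 + V*(K + 5) = -6 + V*(5 + K))
o(H, S) = 3 - S
o(O(2, 4), -34)*(-41) = (3 - 1*(-34))*(-41) = (3 + 34)*(-41) = 37*(-41) = -1517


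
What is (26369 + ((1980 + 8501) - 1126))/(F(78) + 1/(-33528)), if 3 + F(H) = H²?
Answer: 1197754272/203883767 ≈ 5.8747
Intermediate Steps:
F(H) = -3 + H²
(26369 + ((1980 + 8501) - 1126))/(F(78) + 1/(-33528)) = (26369 + ((1980 + 8501) - 1126))/((-3 + 78²) + 1/(-33528)) = (26369 + (10481 - 1126))/((-3 + 6084) - 1/33528) = (26369 + 9355)/(6081 - 1/33528) = 35724/(203883767/33528) = 35724*(33528/203883767) = 1197754272/203883767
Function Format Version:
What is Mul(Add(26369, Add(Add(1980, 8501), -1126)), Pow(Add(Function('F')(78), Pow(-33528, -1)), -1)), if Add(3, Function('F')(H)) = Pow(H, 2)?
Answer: Rational(1197754272, 203883767) ≈ 5.8747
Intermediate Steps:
Function('F')(H) = Add(-3, Pow(H, 2))
Mul(Add(26369, Add(Add(1980, 8501), -1126)), Pow(Add(Function('F')(78), Pow(-33528, -1)), -1)) = Mul(Add(26369, Add(Add(1980, 8501), -1126)), Pow(Add(Add(-3, Pow(78, 2)), Pow(-33528, -1)), -1)) = Mul(Add(26369, Add(10481, -1126)), Pow(Add(Add(-3, 6084), Rational(-1, 33528)), -1)) = Mul(Add(26369, 9355), Pow(Add(6081, Rational(-1, 33528)), -1)) = Mul(35724, Pow(Rational(203883767, 33528), -1)) = Mul(35724, Rational(33528, 203883767)) = Rational(1197754272, 203883767)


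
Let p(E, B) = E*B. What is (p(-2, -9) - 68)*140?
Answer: -7000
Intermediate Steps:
p(E, B) = B*E
(p(-2, -9) - 68)*140 = (-9*(-2) - 68)*140 = (18 - 68)*140 = -50*140 = -7000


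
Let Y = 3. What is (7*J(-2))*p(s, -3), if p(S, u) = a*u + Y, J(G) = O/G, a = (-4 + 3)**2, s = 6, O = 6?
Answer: 0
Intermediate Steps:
a = 1 (a = (-1)**2 = 1)
J(G) = 6/G
p(S, u) = 3 + u (p(S, u) = 1*u + 3 = u + 3 = 3 + u)
(7*J(-2))*p(s, -3) = (7*(6/(-2)))*(3 - 3) = (7*(6*(-1/2)))*0 = (7*(-3))*0 = -21*0 = 0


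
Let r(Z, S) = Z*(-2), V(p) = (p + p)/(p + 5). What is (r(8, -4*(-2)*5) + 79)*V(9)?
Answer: 81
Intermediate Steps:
V(p) = 2*p/(5 + p) (V(p) = (2*p)/(5 + p) = 2*p/(5 + p))
r(Z, S) = -2*Z
(r(8, -4*(-2)*5) + 79)*V(9) = (-2*8 + 79)*(2*9/(5 + 9)) = (-16 + 79)*(2*9/14) = 63*(2*9*(1/14)) = 63*(9/7) = 81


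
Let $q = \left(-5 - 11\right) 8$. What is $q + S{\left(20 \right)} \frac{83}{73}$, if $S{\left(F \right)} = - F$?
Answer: $- \frac{11004}{73} \approx -150.74$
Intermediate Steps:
$q = -128$ ($q = \left(-16\right) 8 = -128$)
$q + S{\left(20 \right)} \frac{83}{73} = -128 + \left(-1\right) 20 \cdot \frac{83}{73} = -128 - 20 \cdot 83 \cdot \frac{1}{73} = -128 - \frac{1660}{73} = - \frac{11004}{73}$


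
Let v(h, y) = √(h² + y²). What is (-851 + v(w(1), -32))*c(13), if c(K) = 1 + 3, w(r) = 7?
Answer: -3404 + 4*√1073 ≈ -3273.0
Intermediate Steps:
c(K) = 4
(-851 + v(w(1), -32))*c(13) = (-851 + √(7² + (-32)²))*4 = (-851 + √(49 + 1024))*4 = (-851 + √1073)*4 = -3404 + 4*√1073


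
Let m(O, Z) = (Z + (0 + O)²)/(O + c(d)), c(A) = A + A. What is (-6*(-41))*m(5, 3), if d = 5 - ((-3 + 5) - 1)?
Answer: 6888/13 ≈ 529.85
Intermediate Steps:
d = 4 (d = 5 - (2 - 1) = 5 - 1*1 = 5 - 1 = 4)
c(A) = 2*A
m(O, Z) = (Z + O²)/(8 + O) (m(O, Z) = (Z + (0 + O)²)/(O + 2*4) = (Z + O²)/(O + 8) = (Z + O²)/(8 + O))
(-6*(-41))*m(5, 3) = (-6*(-41))*((3 + 5²)/(8 + 5)) = 246*((3 + 25)/13) = 246*((1/13)*28) = 246*(28/13) = 6888/13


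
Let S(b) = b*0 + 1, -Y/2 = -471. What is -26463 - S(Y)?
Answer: -26464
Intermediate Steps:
Y = 942 (Y = -2*(-471) = 942)
S(b) = 1 (S(b) = 0 + 1 = 1)
-26463 - S(Y) = -26463 - 1*1 = -26463 - 1 = -26464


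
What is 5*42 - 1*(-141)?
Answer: 351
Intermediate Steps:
5*42 - 1*(-141) = 210 + 141 = 351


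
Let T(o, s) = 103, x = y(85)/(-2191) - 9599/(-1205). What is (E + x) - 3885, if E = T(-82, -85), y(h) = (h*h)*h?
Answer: -10704055426/2640155 ≈ -4054.3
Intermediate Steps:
y(h) = h³ (y(h) = h²*h = h³)
x = -718989216/2640155 (x = 85³/(-2191) - 9599/(-1205) = 614125*(-1/2191) - 9599*(-1/1205) = -614125/2191 + 9599/1205 = -718989216/2640155 ≈ -272.33)
E = 103
(E + x) - 3885 = (103 - 718989216/2640155) - 3885 = -447053251/2640155 - 3885 = -10704055426/2640155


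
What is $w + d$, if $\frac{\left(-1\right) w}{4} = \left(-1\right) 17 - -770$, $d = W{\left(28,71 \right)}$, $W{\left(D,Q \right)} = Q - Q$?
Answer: $-3012$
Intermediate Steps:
$W{\left(D,Q \right)} = 0$
$d = 0$
$w = -3012$ ($w = - 4 \left(\left(-1\right) 17 - -770\right) = - 4 \left(-17 + 770\right) = \left(-4\right) 753 = -3012$)
$w + d = -3012 + 0 = -3012$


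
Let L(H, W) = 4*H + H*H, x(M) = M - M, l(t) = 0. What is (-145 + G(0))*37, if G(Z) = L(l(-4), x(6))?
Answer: -5365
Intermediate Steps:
x(M) = 0
L(H, W) = H**2 + 4*H (L(H, W) = 4*H + H**2 = H**2 + 4*H)
G(Z) = 0 (G(Z) = 0*(4 + 0) = 0*4 = 0)
(-145 + G(0))*37 = (-145 + 0)*37 = -145*37 = -5365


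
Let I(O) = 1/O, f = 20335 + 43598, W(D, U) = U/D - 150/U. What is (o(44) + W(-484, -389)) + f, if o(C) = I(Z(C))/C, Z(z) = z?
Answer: 48149094105/753104 ≈ 63934.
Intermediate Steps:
W(D, U) = -150/U + U/D
f = 63933
o(C) = C**(-2) (o(C) = 1/(C*C) = C**(-2))
(o(44) + W(-484, -389)) + f = (44**(-2) + (-150/(-389) - 389/(-484))) + 63933 = (1/1936 + (-150*(-1/389) - 389*(-1/484))) + 63933 = (1/1936 + (150/389 + 389/484)) + 63933 = (1/1936 + 223921/188276) + 63933 = 896073/753104 + 63933 = 48149094105/753104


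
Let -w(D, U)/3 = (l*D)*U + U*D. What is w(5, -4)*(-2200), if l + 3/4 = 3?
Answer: -429000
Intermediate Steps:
l = 9/4 (l = -¾ + 3 = 9/4 ≈ 2.2500)
w(D, U) = -39*D*U/4 (w(D, U) = -3*((9*D/4)*U + U*D) = -3*(9*D*U/4 + D*U) = -39*D*U/4)
w(5, -4)*(-2200) = -39/4*5*(-4)*(-2200) = 195*(-2200) = -429000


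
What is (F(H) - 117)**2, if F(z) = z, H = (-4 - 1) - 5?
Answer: 16129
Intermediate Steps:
H = -10 (H = -5 - 5 = -10)
(F(H) - 117)**2 = (-10 - 117)**2 = (-127)**2 = 16129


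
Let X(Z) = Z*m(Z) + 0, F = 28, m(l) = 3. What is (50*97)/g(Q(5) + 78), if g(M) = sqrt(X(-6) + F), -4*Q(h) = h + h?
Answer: 485*sqrt(10) ≈ 1533.7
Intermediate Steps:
Q(h) = -h/2 (Q(h) = -(h + h)/4 = -h/2)
X(Z) = 3*Z (X(Z) = Z*3 + 0 = 3*Z + 0 = 3*Z)
g(M) = sqrt(10) (g(M) = sqrt(3*(-6) + 28) = sqrt(-18 + 28) = sqrt(10))
(50*97)/g(Q(5) + 78) = (50*97)/(sqrt(10)) = 4850*(sqrt(10)/10) = 485*sqrt(10)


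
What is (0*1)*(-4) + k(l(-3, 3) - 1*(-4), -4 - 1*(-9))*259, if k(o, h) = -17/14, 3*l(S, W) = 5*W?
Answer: -629/2 ≈ -314.50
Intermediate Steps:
l(S, W) = 5*W/3 (l(S, W) = (5*W)/3 = 5*W/3)
k(o, h) = -17/14 (k(o, h) = -17*1/14 = -17/14)
(0*1)*(-4) + k(l(-3, 3) - 1*(-4), -4 - 1*(-9))*259 = (0*1)*(-4) - 17/14*259 = 0*(-4) - 629/2 = 0 - 629/2 = -629/2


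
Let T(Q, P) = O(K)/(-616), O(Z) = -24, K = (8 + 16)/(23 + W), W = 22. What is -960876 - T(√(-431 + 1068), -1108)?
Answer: -73987455/77 ≈ -9.6088e+5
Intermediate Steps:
K = 8/15 (K = (8 + 16)/(23 + 22) = 24/45 = 24*(1/45) = 8/15 ≈ 0.53333)
T(Q, P) = 3/77 (T(Q, P) = -24/(-616) = -24*(-1/616) = 3/77)
-960876 - T(√(-431 + 1068), -1108) = -960876 - 1*3/77 = -960876 - 3/77 = -73987455/77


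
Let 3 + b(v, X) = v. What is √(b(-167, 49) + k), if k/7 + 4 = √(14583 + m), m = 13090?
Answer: √(-198 + 7*√27673) ≈ 31.088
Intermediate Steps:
b(v, X) = -3 + v
k = -28 + 7*√27673 (k = -28 + 7*√(14583 + 13090) = -28 + 7*√27673 ≈ 1136.5)
√(b(-167, 49) + k) = √((-3 - 167) + (-28 + 7*√27673)) = √(-170 + (-28 + 7*√27673)) = √(-198 + 7*√27673)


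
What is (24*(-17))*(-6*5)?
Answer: 12240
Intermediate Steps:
(24*(-17))*(-6*5) = -408*(-30) = 12240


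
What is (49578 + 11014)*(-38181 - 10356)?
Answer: -2940953904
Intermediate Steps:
(49578 + 11014)*(-38181 - 10356) = 60592*(-48537) = -2940953904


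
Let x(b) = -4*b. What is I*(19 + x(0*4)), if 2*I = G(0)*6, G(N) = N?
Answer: 0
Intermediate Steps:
I = 0 (I = (0*6)/2 = (½)*0 = 0)
I*(19 + x(0*4)) = 0*(19 - 0*4) = 0*(19 - 4*0) = 0*(19 + 0) = 0*19 = 0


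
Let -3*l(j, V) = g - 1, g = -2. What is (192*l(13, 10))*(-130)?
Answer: -24960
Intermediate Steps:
l(j, V) = 1 (l(j, V) = -(-2 - 1)/3 = -⅓*(-3) = 1)
(192*l(13, 10))*(-130) = (192*1)*(-130) = 192*(-130) = -24960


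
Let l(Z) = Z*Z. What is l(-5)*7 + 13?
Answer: 188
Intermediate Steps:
l(Z) = Z²
l(-5)*7 + 13 = (-5)²*7 + 13 = 25*7 + 13 = 175 + 13 = 188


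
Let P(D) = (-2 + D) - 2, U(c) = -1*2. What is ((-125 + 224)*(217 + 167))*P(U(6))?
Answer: -228096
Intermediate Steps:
U(c) = -2
P(D) = -4 + D
((-125 + 224)*(217 + 167))*P(U(6)) = ((-125 + 224)*(217 + 167))*(-4 - 2) = (99*384)*(-6) = 38016*(-6) = -228096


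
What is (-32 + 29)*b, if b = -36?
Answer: 108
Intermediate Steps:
(-32 + 29)*b = (-32 + 29)*(-36) = -3*(-36) = 108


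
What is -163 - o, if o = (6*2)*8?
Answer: -259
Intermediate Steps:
o = 96 (o = 12*8 = 96)
-163 - o = -163 - 1*96 = -163 - 96 = -259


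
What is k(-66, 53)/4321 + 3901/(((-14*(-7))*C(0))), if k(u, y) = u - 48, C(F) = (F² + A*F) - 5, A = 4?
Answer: -16912081/2117290 ≈ -7.9876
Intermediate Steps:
C(F) = -5 + F² + 4*F (C(F) = (F² + 4*F) - 5 = -5 + F² + 4*F)
k(u, y) = -48 + u
k(-66, 53)/4321 + 3901/(((-14*(-7))*C(0))) = (-48 - 66)/4321 + 3901/(((-14*(-7))*(-5 + 0² + 4*0))) = -114*1/4321 + 3901/((98*(-5 + 0 + 0))) = -114/4321 + 3901/((98*(-5))) = -114/4321 + 3901/(-490) = -114/4321 + 3901*(-1/490) = -114/4321 - 3901/490 = -16912081/2117290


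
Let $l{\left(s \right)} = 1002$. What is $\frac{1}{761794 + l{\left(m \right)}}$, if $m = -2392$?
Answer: $\frac{1}{762796} \approx 1.311 \cdot 10^{-6}$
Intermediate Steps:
$\frac{1}{761794 + l{\left(m \right)}} = \frac{1}{761794 + 1002} = \frac{1}{762796}$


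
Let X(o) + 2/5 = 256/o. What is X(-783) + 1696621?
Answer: 6642268369/3915 ≈ 1.6966e+6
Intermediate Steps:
X(o) = -⅖ + 256/o
X(-783) + 1696621 = (-⅖ + 256/(-783)) + 1696621 = (-⅖ + 256*(-1/783)) + 1696621 = (-⅖ - 256/783) + 1696621 = -2846/3915 + 1696621 = 6642268369/3915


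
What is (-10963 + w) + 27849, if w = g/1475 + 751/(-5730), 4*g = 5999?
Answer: 57089494537/3380700 ≈ 16887.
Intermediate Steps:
g = 5999/4 (g = (¼)*5999 = 5999/4 ≈ 1499.8)
w = 2994337/3380700 (w = (5999/4)/1475 + 751/(-5730) = (5999/4)*(1/1475) + 751*(-1/5730) = 5999/5900 - 751/5730 = 2994337/3380700 ≈ 0.88572)
(-10963 + w) + 27849 = (-10963 + 2994337/3380700) + 27849 = -37059619763/3380700 + 27849 = 57089494537/3380700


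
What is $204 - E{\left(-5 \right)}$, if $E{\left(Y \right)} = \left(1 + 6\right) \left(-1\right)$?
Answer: $211$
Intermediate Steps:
$E{\left(Y \right)} = -7$ ($E{\left(Y \right)} = 7 \left(-1\right) = -7$)
$204 - E{\left(-5 \right)} = 204 - -7 = 204 + 7 = 211$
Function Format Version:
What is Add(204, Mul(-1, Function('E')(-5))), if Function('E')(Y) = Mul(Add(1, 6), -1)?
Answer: 211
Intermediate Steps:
Function('E')(Y) = -7 (Function('E')(Y) = Mul(7, -1) = -7)
Add(204, Mul(-1, Function('E')(-5))) = Add(204, Mul(-1, -7)) = Add(204, 7) = 211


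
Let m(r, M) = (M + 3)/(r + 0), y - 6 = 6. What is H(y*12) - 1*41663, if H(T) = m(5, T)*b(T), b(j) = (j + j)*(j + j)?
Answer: 11984453/5 ≈ 2.3969e+6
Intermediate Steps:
y = 12 (y = 6 + 6 = 12)
m(r, M) = (3 + M)/r
b(j) = 4*j² (b(j) = (2*j)*(2*j) = 4*j²)
H(T) = 4*T²*(⅗ + T/5) (H(T) = ((3 + T)/5)*(4*T²) = (⅗ + T/5)*(4*T²) = 4*T²*(⅗ + T/5))
H(y*12) - 1*41663 = 4*(12*12)²*(3 + 12*12)/5 - 1*41663 = (⅘)*144²*(3 + 144) - 41663 = (⅘)*20736*147 - 41663 = 12192768/5 - 41663 = 11984453/5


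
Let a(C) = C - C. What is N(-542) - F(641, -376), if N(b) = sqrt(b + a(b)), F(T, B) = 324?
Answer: -324 + I*sqrt(542) ≈ -324.0 + 23.281*I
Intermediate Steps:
a(C) = 0
N(b) = sqrt(b) (N(b) = sqrt(b + 0) = sqrt(b))
N(-542) - F(641, -376) = sqrt(-542) - 1*324 = I*sqrt(542) - 324 = -324 + I*sqrt(542)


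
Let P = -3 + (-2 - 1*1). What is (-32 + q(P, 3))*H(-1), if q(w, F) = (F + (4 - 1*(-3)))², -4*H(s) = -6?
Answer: 102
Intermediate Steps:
H(s) = 3/2 (H(s) = -¼*(-6) = 3/2)
P = -6 (P = -3 + (-2 - 1) = -3 - 3 = -6)
q(w, F) = (7 + F)² (q(w, F) = (F + (4 + 3))² = (F + 7)² = (7 + F)²)
(-32 + q(P, 3))*H(-1) = (-32 + (7 + 3)²)*(3/2) = (-32 + 10²)*(3/2) = (-32 + 100)*(3/2) = 68*(3/2) = 102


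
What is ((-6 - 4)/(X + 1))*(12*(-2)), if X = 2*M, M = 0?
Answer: 240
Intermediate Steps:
X = 0 (X = 2*0 = 0)
((-6 - 4)/(X + 1))*(12*(-2)) = ((-6 - 4)/(0 + 1))*(12*(-2)) = -10/1*(-24) = -10*1*(-24) = -10*(-24) = 240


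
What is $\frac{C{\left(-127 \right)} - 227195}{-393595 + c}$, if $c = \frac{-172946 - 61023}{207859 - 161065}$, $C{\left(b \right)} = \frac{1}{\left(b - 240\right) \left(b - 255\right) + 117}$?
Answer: $\frac{1491697149993336}{2584264610682089} \approx 0.57722$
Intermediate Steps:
$C{\left(b \right)} = \frac{1}{117 + \left(-255 + b\right) \left(-240 + b\right)}$ ($C{\left(b \right)} = \frac{1}{\left(b - 240\right) \left(-255 + b\right) + 117} = \frac{1}{\left(-240 + b\right) \left(-255 + b\right) + 117} = \frac{1}{\left(-255 + b\right) \left(-240 + b\right) + 117} = \frac{1}{117 + \left(-255 + b\right) \left(-240 + b\right)}$)
$c = - \frac{233969}{46794} \approx -5.0$
$\frac{C{\left(-127 \right)} - 227195}{-393595 + c} = \frac{\frac{1}{61317 + \left(-127\right)^{2} - -62865} - 227195}{-393595 - \frac{233969}{46794}} = \frac{\frac{1}{61317 + 16129 + 62865} - 227195}{- \frac{18418118399}{46794}} = \left(\frac{1}{140311} - 227195\right) \left(- \frac{46794}{18418118399}\right) = \left(- \frac{31877957644}{140311}\right) \left(- \frac{46794}{18418118399}\right) = \frac{1491697149993336}{2584264610682089}$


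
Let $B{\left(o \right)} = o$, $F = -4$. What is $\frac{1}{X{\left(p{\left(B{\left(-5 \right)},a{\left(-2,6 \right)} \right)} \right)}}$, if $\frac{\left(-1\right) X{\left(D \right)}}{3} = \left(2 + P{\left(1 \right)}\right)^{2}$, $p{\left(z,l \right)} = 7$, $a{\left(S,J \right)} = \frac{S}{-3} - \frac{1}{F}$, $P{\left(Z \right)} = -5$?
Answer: $- \frac{1}{27} \approx -0.037037$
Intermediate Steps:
$a{\left(S,J \right)} = \frac{1}{4} - \frac{S}{3}$ ($a{\left(S,J \right)} = \frac{S}{-3} - \frac{1}{-4} = S \left(- \frac{1}{3}\right) - - \frac{1}{4} = - \frac{S}{3} + \frac{1}{4} = \frac{1}{4} - \frac{S}{3}$)
$X{\left(D \right)} = -27$ ($X{\left(D \right)} = - 3 \left(2 - 5\right)^{2} = - 3 \left(-3\right)^{2} = \left(-3\right) 9 = -27$)
$\frac{1}{X{\left(p{\left(B{\left(-5 \right)},a{\left(-2,6 \right)} \right)} \right)}} = \frac{1}{-27} = - \frac{1}{27}$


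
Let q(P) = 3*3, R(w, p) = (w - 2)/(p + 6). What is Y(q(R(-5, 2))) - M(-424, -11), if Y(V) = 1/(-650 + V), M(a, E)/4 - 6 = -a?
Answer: -1102521/641 ≈ -1720.0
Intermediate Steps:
R(w, p) = (-2 + w)/(6 + p)
M(a, E) = 24 - 4*a (M(a, E) = 24 + 4*(-a) = 24 - 4*a)
q(P) = 9
Y(q(R(-5, 2))) - M(-424, -11) = 1/(-650 + 9) - (24 - 4*(-424)) = 1/(-641) - (24 + 1696) = -1/641 - 1*1720 = -1/641 - 1720 = -1102521/641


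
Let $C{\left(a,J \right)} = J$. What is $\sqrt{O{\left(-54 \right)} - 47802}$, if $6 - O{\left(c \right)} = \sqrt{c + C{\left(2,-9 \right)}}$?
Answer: $\sqrt{-47796 - 3 i \sqrt{7}} \approx 0.018 - 218.62 i$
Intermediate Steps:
$O{\left(c \right)} = 6 - \sqrt{-9 + c}$ ($O{\left(c \right)} = 6 - \sqrt{c - 9} = 6 - \sqrt{-9 + c}$)
$\sqrt{O{\left(-54 \right)} - 47802} = \sqrt{\left(6 - \sqrt{-9 - 54}\right) - 47802} = \sqrt{\left(6 - \sqrt{-63}\right) - 47802} = \sqrt{\left(6 - 3 i \sqrt{7}\right) - 47802} = \sqrt{-47796 - 3 i \sqrt{7}}$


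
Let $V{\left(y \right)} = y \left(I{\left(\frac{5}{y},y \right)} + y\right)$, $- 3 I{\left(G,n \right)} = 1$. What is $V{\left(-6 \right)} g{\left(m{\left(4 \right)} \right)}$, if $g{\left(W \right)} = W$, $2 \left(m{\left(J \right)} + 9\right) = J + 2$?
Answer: $-228$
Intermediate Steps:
$I{\left(G,n \right)} = - \frac{1}{3}$ ($I{\left(G,n \right)} = \left(- \frac{1}{3}\right) 1 = - \frac{1}{3}$)
$m{\left(J \right)} = -8 + \frac{J}{2}$ ($m{\left(J \right)} = -9 + \frac{J + 2}{2} = -9 + \frac{2 + J}{2} = -9 + \left(1 + \frac{J}{2}\right) = -8 + \frac{J}{2}$)
$V{\left(y \right)} = y \left(- \frac{1}{3} + y\right)$
$V{\left(-6 \right)} g{\left(m{\left(4 \right)} \right)} = - 6 \left(- \frac{1}{3} - 6\right) \left(-8 + \frac{1}{2} \cdot 4\right) = \left(-6\right) \left(- \frac{19}{3}\right) \left(-8 + 2\right) = 38 \left(-6\right) = -228$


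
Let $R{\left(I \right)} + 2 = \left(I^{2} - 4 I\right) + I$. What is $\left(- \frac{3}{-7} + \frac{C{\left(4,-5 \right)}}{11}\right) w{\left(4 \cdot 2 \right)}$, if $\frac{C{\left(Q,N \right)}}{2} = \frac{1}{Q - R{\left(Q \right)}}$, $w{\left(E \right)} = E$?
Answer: $\frac{320}{77} \approx 4.1558$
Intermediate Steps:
$R{\left(I \right)} = -2 + I^{2} - 3 I$ ($R{\left(I \right)} = -2 + \left(\left(I^{2} - 4 I\right) + I\right) = -2 + \left(I^{2} - 3 I\right) = -2 + I^{2} - 3 I$)
$C{\left(Q,N \right)} = \frac{2}{2 - Q^{2} + 4 Q}$ ($C{\left(Q,N \right)} = \frac{2}{Q - \left(-2 + Q^{2} - 3 Q\right)} = \frac{2}{Q + \left(2 - Q^{2} + 3 Q\right)} = \frac{2}{2 - Q^{2} + 4 Q}$)
$\left(- \frac{3}{-7} + \frac{C{\left(4,-5 \right)}}{11}\right) w{\left(4 \cdot 2 \right)} = \left(- \frac{3}{-7} + \frac{2 \frac{1}{2 - 4^{2} + 4 \cdot 4}}{11}\right) 4 \cdot 2 = \left(\left(-3\right) \left(- \frac{1}{7}\right) + \frac{2}{2 - 16 + 16} \cdot \frac{1}{11}\right) 8 = \left(\frac{3}{7} + \frac{2}{2 - 16 + 16} \cdot \frac{1}{11}\right) 8 = \left(\frac{3}{7} + \frac{2}{2} \cdot \frac{1}{11}\right) 8 = \left(\frac{3}{7} + 2 \cdot \frac{1}{2} \cdot \frac{1}{11}\right) 8 = \left(\frac{3}{7} + 1 \cdot \frac{1}{11}\right) 8 = \left(\frac{3}{7} + \frac{1}{11}\right) 8 = \frac{40}{77} \cdot 8 = \frac{320}{77}$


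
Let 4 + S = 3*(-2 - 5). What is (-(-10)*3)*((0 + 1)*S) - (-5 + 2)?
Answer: -747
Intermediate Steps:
S = -25 (S = -4 + 3*(-2 - 5) = -4 + 3*(-7) = -4 - 21 = -25)
(-(-10)*3)*((0 + 1)*S) - (-5 + 2) = (-(-10)*3)*((0 + 1)*(-25)) - (-5 + 2) = (-5*(-6))*(1*(-25)) - 1*(-3) = 30*(-25) + 3 = -750 + 3 = -747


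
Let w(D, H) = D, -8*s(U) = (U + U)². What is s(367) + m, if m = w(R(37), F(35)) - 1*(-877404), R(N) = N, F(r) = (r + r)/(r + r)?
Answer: 1620193/2 ≈ 8.1010e+5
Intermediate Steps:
s(U) = -U²/2 (s(U) = -(U + U)²/8 = -4*U²/8 = -U²/2)
F(r) = 1 (F(r) = (2*r)/((2*r)) = (2*r)*(1/(2*r)) = 1)
m = 877441 (m = 37 - 1*(-877404) = 37 + 877404 = 877441)
s(367) + m = -½*367² + 877441 = -½*134689 + 877441 = -134689/2 + 877441 = 1620193/2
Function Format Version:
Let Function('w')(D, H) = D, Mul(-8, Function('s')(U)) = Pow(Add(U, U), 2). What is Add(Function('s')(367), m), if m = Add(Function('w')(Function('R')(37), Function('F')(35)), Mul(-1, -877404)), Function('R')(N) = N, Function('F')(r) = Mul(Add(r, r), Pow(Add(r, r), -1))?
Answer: Rational(1620193, 2) ≈ 8.1010e+5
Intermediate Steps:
Function('s')(U) = Mul(Rational(-1, 2), Pow(U, 2)) (Function('s')(U) = Mul(Rational(-1, 8), Pow(Add(U, U), 2)) = Mul(Rational(-1, 8), Pow(Mul(2, U), 2)) = Mul(Rational(-1, 8), Mul(4, Pow(U, 2))) = Mul(Rational(-1, 2), Pow(U, 2)))
Function('F')(r) = 1 (Function('F')(r) = Mul(Mul(2, r), Pow(Mul(2, r), -1)) = Mul(Mul(2, r), Mul(Rational(1, 2), Pow(r, -1))) = 1)
m = 877441 (m = Add(37, Mul(-1, -877404)) = Add(37, 877404) = 877441)
Add(Function('s')(367), m) = Add(Mul(Rational(-1, 2), Pow(367, 2)), 877441) = Add(Mul(Rational(-1, 2), 134689), 877441) = Add(Rational(-134689, 2), 877441) = Rational(1620193, 2)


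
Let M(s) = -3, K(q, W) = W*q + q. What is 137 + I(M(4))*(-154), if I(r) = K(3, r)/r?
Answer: -171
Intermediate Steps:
K(q, W) = q + W*q
I(r) = (3 + 3*r)/r (I(r) = (3*(1 + r))/r = (3 + 3*r)/r)
137 + I(M(4))*(-154) = 137 + (3 + 3/(-3))*(-154) = 137 + (3 + 3*(-1/3))*(-154) = 137 + (3 - 1)*(-154) = 137 + 2*(-154) = 137 - 308 = -171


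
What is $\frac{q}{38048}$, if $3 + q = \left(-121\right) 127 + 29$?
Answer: $- \frac{529}{1312} \approx -0.4032$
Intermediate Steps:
$q = -15341$ ($q = -3 + \left(\left(-121\right) 127 + 29\right) = -3 + \left(-15367 + 29\right) = -3 - 15338 = -15341$)
$\frac{q}{38048} = - \frac{15341}{38048} = \left(-15341\right) \frac{1}{38048} = - \frac{529}{1312}$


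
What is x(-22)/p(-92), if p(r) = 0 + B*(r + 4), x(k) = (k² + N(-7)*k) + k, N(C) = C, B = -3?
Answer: 7/3 ≈ 2.3333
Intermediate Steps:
x(k) = k² - 6*k (x(k) = (k² - 7*k) + k = k² - 6*k)
p(r) = -12 - 3*r (p(r) = 0 - 3*(r + 4) = 0 - 3*(4 + r) = 0 + (-12 - 3*r) = -12 - 3*r)
x(-22)/p(-92) = (-22*(-6 - 22))/(-12 - 3*(-92)) = (-22*(-28))/(-12 + 276) = 616/264 = 616*(1/264) = 7/3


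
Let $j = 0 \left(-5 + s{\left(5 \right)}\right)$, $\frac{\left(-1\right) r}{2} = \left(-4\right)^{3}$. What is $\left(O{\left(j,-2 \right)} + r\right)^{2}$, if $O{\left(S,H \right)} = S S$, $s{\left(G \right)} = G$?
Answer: $16384$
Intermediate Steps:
$r = 128$ ($r = - 2 \left(-4\right)^{3} = \left(-2\right) \left(-64\right) = 128$)
$j = 0$ ($j = 0 \left(-5 + 5\right) = 0 \cdot 0 = 0$)
$O{\left(S,H \right)} = S^{2}$
$\left(O{\left(j,-2 \right)} + r\right)^{2} = \left(0^{2} + 128\right)^{2} = \left(0 + 128\right)^{2} = 128^{2} = 16384$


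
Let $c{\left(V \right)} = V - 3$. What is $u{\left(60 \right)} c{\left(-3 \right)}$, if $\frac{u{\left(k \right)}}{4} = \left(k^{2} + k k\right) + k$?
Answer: $-174240$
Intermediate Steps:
$c{\left(V \right)} = -3 + V$
$u{\left(k \right)} = 4 k + 8 k^{2}$ ($u{\left(k \right)} = 4 \left(\left(k^{2} + k k\right) + k\right) = 4 \left(\left(k^{2} + k^{2}\right) + k\right) = 4 \left(2 k^{2} + k\right) = 4 \left(k + 2 k^{2}\right) = 4 k + 8 k^{2}$)
$u{\left(60 \right)} c{\left(-3 \right)} = 4 \cdot 60 \left(1 + 2 \cdot 60\right) \left(-3 - 3\right) = 4 \cdot 60 \left(1 + 120\right) \left(-6\right) = 4 \cdot 60 \cdot 121 \left(-6\right) = 29040 \left(-6\right) = -174240$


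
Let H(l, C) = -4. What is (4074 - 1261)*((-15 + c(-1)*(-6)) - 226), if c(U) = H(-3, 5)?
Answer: -610421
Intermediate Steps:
c(U) = -4
(4074 - 1261)*((-15 + c(-1)*(-6)) - 226) = (4074 - 1261)*((-15 - 4*(-6)) - 226) = 2813*((-15 + 24) - 226) = 2813*(9 - 226) = 2813*(-217) = -610421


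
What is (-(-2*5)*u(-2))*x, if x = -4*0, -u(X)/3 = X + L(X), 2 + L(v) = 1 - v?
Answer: 0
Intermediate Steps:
L(v) = -1 - v (L(v) = -2 + (1 - v) = -1 - v)
u(X) = 3 (u(X) = -3*(X + (-1 - X)) = -3*(-1) = 3)
x = 0
(-(-2*5)*u(-2))*x = -(-2*5)*3*0 = -(-10)*3*0 = -1*(-30)*0 = 30*0 = 0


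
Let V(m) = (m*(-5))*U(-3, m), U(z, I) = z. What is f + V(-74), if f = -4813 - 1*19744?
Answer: -25667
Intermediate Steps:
V(m) = 15*m (V(m) = (m*(-5))*(-3) = -5*m*(-3) = 15*m)
f = -24557 (f = -4813 - 19744 = -24557)
f + V(-74) = -24557 + 15*(-74) = -24557 - 1110 = -25667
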